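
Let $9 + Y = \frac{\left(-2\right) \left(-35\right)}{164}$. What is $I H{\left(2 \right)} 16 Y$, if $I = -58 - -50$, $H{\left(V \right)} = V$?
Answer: $\frac{89984}{41} \approx 2194.7$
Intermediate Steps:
$I = -8$ ($I = -58 + 50 = -8$)
$Y = - \frac{703}{82}$ ($Y = -9 + \frac{\left(-2\right) \left(-35\right)}{164} = -9 + 70 \cdot \frac{1}{164} = -9 + \frac{35}{82} = - \frac{703}{82} \approx -8.5732$)
$I H{\left(2 \right)} 16 Y = - 8 \cdot 2 \cdot 16 \left(- \frac{703}{82}\right) = \left(-8\right) 32 \left(- \frac{703}{82}\right) = \left(-256\right) \left(- \frac{703}{82}\right) = \frac{89984}{41}$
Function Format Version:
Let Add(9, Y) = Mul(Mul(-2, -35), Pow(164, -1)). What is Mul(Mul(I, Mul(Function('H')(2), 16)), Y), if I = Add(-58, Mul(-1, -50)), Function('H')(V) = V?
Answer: Rational(89984, 41) ≈ 2194.7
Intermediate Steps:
I = -8 (I = Add(-58, 50) = -8)
Y = Rational(-703, 82) (Y = Add(-9, Mul(Mul(-2, -35), Pow(164, -1))) = Add(-9, Mul(70, Rational(1, 164))) = Add(-9, Rational(35, 82)) = Rational(-703, 82) ≈ -8.5732)
Mul(Mul(I, Mul(Function('H')(2), 16)), Y) = Mul(Mul(-8, Mul(2, 16)), Rational(-703, 82)) = Mul(Mul(-8, 32), Rational(-703, 82)) = Mul(-256, Rational(-703, 82)) = Rational(89984, 41)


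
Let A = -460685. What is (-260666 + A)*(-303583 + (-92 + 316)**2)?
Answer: 182795392857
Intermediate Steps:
(-260666 + A)*(-303583 + (-92 + 316)**2) = (-260666 - 460685)*(-303583 + (-92 + 316)**2) = -721351*(-303583 + 224**2) = -721351*(-303583 + 50176) = -721351*(-253407) = 182795392857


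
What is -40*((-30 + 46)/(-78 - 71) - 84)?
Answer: 501280/149 ≈ 3364.3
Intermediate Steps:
-40*((-30 + 46)/(-78 - 71) - 84) = -40*(16/(-149) - 84) = -40*(16*(-1/149) - 84) = -40*(-16/149 - 84) = -40*(-12532/149) = 501280/149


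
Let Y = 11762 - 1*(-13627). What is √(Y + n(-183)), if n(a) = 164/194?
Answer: √238893055/97 ≈ 159.34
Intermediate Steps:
n(a) = 82/97 (n(a) = 164*(1/194) = 82/97)
Y = 25389 (Y = 11762 + 13627 = 25389)
√(Y + n(-183)) = √(25389 + 82/97) = √(2462815/97) = √238893055/97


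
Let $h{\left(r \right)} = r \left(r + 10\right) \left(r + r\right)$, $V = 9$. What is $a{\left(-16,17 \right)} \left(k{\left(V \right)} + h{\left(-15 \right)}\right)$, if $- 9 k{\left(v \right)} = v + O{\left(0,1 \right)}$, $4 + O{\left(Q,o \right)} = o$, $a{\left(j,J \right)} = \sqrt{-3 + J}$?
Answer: $- \frac{6752 \sqrt{14}}{3} \approx -8421.2$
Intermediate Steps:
$O{\left(Q,o \right)} = -4 + o$
$k{\left(v \right)} = \frac{1}{3} - \frac{v}{9}$ ($k{\left(v \right)} = - \frac{v + \left(-4 + 1\right)}{9} = - \frac{v - 3}{9} = - \frac{-3 + v}{9} = \frac{1}{3} - \frac{v}{9}$)
$h{\left(r \right)} = 2 r^{2} \left(10 + r\right)$ ($h{\left(r \right)} = r \left(10 + r\right) 2 r = r 2 r \left(10 + r\right) = 2 r^{2} \left(10 + r\right)$)
$a{\left(-16,17 \right)} \left(k{\left(V \right)} + h{\left(-15 \right)}\right) = \sqrt{-3 + 17} \left(\left(\frac{1}{3} - 1\right) + 2 \left(-15\right)^{2} \left(10 - 15\right)\right) = \sqrt{14} \left(\left(\frac{1}{3} - 1\right) + 2 \cdot 225 \left(-5\right)\right) = \sqrt{14} \left(- \frac{2}{3} - 2250\right) = \sqrt{14} \left(- \frac{6752}{3}\right) = - \frac{6752 \sqrt{14}}{3}$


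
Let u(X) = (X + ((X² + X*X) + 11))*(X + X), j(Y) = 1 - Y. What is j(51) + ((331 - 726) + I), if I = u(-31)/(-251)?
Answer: 6229/251 ≈ 24.817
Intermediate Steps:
u(X) = 2*X*(11 + X + 2*X²) (u(X) = (X + ((X² + X²) + 11))*(2*X) = (X + (2*X² + 11))*(2*X) = (X + (11 + 2*X²))*(2*X) = (11 + X + 2*X²)*(2*X) = 2*X*(11 + X + 2*X²))
I = 117924/251 (I = (2*(-31)*(11 - 31 + 2*(-31)²))/(-251) = (2*(-31)*(11 - 31 + 2*961))*(-1/251) = (2*(-31)*(11 - 31 + 1922))*(-1/251) = (2*(-31)*1902)*(-1/251) = -117924*(-1/251) = 117924/251 ≈ 469.82)
j(51) + ((331 - 726) + I) = (1 - 1*51) + ((331 - 726) + 117924/251) = (1 - 51) + (-395 + 117924/251) = -50 + 18779/251 = 6229/251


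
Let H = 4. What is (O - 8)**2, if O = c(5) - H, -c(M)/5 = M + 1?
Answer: 1764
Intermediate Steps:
c(M) = -5 - 5*M (c(M) = -5*(M + 1) = -5*(1 + M) = -5 - 5*M)
O = -34 (O = (-5 - 5*5) - 1*4 = (-5 - 25) - 4 = -30 - 4 = -34)
(O - 8)**2 = (-34 - 8)**2 = (-42)**2 = 1764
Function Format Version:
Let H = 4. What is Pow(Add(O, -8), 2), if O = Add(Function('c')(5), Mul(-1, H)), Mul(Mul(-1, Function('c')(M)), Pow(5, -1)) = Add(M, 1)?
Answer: 1764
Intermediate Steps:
Function('c')(M) = Add(-5, Mul(-5, M)) (Function('c')(M) = Mul(-5, Add(M, 1)) = Mul(-5, Add(1, M)) = Add(-5, Mul(-5, M)))
O = -34 (O = Add(Add(-5, Mul(-5, 5)), Mul(-1, 4)) = Add(Add(-5, -25), -4) = Add(-30, -4) = -34)
Pow(Add(O, -8), 2) = Pow(Add(-34, -8), 2) = Pow(-42, 2) = 1764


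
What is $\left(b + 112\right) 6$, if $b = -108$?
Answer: $24$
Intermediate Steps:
$\left(b + 112\right) 6 = \left(-108 + 112\right) 6 = 4 \cdot 6 = 24$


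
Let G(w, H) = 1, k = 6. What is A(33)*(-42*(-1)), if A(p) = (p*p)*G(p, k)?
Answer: 45738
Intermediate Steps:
A(p) = p² (A(p) = (p*p)*1 = p²*1 = p²)
A(33)*(-42*(-1)) = 33²*(-42*(-1)) = 1089*42 = 45738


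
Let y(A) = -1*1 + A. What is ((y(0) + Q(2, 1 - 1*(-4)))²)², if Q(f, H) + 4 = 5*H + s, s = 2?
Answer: 234256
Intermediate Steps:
Q(f, H) = -2 + 5*H (Q(f, H) = -4 + (5*H + 2) = -4 + (2 + 5*H) = -2 + 5*H)
y(A) = -1 + A
((y(0) + Q(2, 1 - 1*(-4)))²)² = (((-1 + 0) + (-2 + 5*(1 - 1*(-4))))²)² = ((-1 + (-2 + 5*(1 + 4)))²)² = ((-1 + (-2 + 5*5))²)² = ((-1 + (-2 + 25))²)² = ((-1 + 23)²)² = (22²)² = 484² = 234256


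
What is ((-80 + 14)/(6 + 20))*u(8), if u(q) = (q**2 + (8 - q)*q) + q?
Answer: -2376/13 ≈ -182.77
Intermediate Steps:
u(q) = q + q**2 + q*(8 - q) (u(q) = (q**2 + q*(8 - q)) + q = q + q**2 + q*(8 - q))
((-80 + 14)/(6 + 20))*u(8) = ((-80 + 14)/(6 + 20))*(9*8) = (-66/26)*72 = ((1/26)*(-66))*72 = -33/13*72 = -2376/13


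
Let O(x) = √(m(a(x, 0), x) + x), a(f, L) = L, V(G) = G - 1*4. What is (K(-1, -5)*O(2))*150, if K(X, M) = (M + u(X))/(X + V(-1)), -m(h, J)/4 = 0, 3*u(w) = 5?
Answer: 250*√2/3 ≈ 117.85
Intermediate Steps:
V(G) = -4 + G (V(G) = G - 4 = -4 + G)
u(w) = 5/3 (u(w) = (⅓)*5 = 5/3)
m(h, J) = 0 (m(h, J) = -4*0 = 0)
K(X, M) = (5/3 + M)/(-5 + X) (K(X, M) = (M + 5/3)/(X + (-4 - 1)) = (5/3 + M)/(X - 5) = (5/3 + M)/(-5 + X))
O(x) = √x (O(x) = √(0 + x) = √x)
(K(-1, -5)*O(2))*150 = (((5/3 - 5)/(-5 - 1))*√2)*150 = ((-10/3/(-6))*√2)*150 = ((-⅙*(-10/3))*√2)*150 = (5*√2/9)*150 = 250*√2/3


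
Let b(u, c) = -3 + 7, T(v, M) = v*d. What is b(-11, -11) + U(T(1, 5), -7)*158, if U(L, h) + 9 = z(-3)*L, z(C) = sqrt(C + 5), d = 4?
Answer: -1418 + 632*sqrt(2) ≈ -524.22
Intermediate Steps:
z(C) = sqrt(5 + C)
T(v, M) = 4*v (T(v, M) = v*4 = 4*v)
b(u, c) = 4
U(L, h) = -9 + L*sqrt(2) (U(L, h) = -9 + sqrt(5 - 3)*L = -9 + sqrt(2)*L = -9 + L*sqrt(2))
b(-11, -11) + U(T(1, 5), -7)*158 = 4 + (-9 + (4*1)*sqrt(2))*158 = 4 + (-9 + 4*sqrt(2))*158 = 4 + (-1422 + 632*sqrt(2)) = -1418 + 632*sqrt(2)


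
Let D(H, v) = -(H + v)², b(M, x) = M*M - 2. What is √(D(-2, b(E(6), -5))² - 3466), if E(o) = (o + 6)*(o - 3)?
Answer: √2786442298230 ≈ 1.6693e+6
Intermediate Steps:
E(o) = (-3 + o)*(6 + o) (E(o) = (6 + o)*(-3 + o) = (-3 + o)*(6 + o))
b(M, x) = -2 + M² (b(M, x) = M² - 2 = -2 + M²)
√(D(-2, b(E(6), -5))² - 3466) = √((-(-2 + (-2 + (-18 + 6² + 3*6)²))²)² - 3466) = √((-(-2 + (-2 + (-18 + 36 + 18)²))²)² - 3466) = √((-(-2 + (-2 + 36²))²)² - 3466) = √((-(-2 + (-2 + 1296))²)² - 3466) = √((-(-2 + 1294)²)² - 3466) = √((-1*1292²)² - 3466) = √((-1*1669264)² - 3466) = √((-1669264)² - 3466) = √(2786442301696 - 3466) = √2786442298230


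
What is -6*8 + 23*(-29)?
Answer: -715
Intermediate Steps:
-6*8 + 23*(-29) = -48 - 667 = -715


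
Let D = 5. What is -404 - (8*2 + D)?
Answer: -425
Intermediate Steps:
-404 - (8*2 + D) = -404 - (8*2 + 5) = -404 - (16 + 5) = -404 - 1*21 = -404 - 21 = -425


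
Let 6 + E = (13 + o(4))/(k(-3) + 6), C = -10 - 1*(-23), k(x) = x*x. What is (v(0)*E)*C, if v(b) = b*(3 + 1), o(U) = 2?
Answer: 0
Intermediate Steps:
k(x) = x²
v(b) = 4*b (v(b) = b*4 = 4*b)
C = 13 (C = -10 + 23 = 13)
E = -5 (E = -6 + (13 + 2)/((-3)² + 6) = -6 + 15/(9 + 6) = -6 + 15/15 = -6 + 15*(1/15) = -6 + 1 = -5)
(v(0)*E)*C = ((4*0)*(-5))*13 = (0*(-5))*13 = 0*13 = 0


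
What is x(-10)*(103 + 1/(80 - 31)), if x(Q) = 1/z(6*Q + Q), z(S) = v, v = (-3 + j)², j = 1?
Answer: 1262/49 ≈ 25.755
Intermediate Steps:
v = 4 (v = (-3 + 1)² = (-2)² = 4)
z(S) = 4
x(Q) = ¼ (x(Q) = 1/4 = ¼)
x(-10)*(103 + 1/(80 - 31)) = (103 + 1/(80 - 31))/4 = (103 + 1/49)/4 = (¼)*(5048/49) = 1262/49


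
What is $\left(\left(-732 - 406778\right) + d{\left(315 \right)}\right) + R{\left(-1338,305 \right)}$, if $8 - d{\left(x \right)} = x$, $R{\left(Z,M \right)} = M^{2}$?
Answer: $-314792$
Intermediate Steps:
$d{\left(x \right)} = 8 - x$
$\left(\left(-732 - 406778\right) + d{\left(315 \right)}\right) + R{\left(-1338,305 \right)} = \left(\left(-732 - 406778\right) + \left(8 - 315\right)\right) + 305^{2} = \left(\left(-732 - 406778\right) + \left(8 - 315\right)\right) + 93025 = \left(-407510 - 307\right) + 93025 = -407817 + 93025 = -314792$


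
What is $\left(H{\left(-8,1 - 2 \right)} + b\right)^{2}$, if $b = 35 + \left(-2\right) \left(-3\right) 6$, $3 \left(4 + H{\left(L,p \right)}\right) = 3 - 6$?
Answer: $4356$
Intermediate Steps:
$H{\left(L,p \right)} = -5$ ($H{\left(L,p \right)} = -4 + \frac{3 - 6}{3} = -4 + \frac{1}{3} \left(-3\right) = -4 - 1 = -5$)
$b = 71$ ($b = 35 + 6 \cdot 6 = 35 + 36 = 71$)
$\left(H{\left(-8,1 - 2 \right)} + b\right)^{2} = \left(-5 + 71\right)^{2} = 66^{2} = 4356$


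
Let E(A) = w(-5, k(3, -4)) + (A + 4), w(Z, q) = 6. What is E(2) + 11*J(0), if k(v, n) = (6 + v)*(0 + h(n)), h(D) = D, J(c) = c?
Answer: 12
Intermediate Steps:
k(v, n) = n*(6 + v) (k(v, n) = (6 + v)*(0 + n) = (6 + v)*n = n*(6 + v))
E(A) = 10 + A (E(A) = 6 + (A + 4) = 6 + (4 + A) = 10 + A)
E(2) + 11*J(0) = (10 + 2) + 11*0 = 12 + 0 = 12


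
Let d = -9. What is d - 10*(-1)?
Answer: 1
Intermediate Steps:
d - 10*(-1) = -9 - 10*(-1) = -9 + 10 = 1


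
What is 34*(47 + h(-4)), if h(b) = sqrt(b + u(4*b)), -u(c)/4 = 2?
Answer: 1598 + 68*I*sqrt(3) ≈ 1598.0 + 117.78*I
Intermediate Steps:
u(c) = -8 (u(c) = -4*2 = -8)
h(b) = sqrt(-8 + b) (h(b) = sqrt(b - 8) = sqrt(-8 + b))
34*(47 + h(-4)) = 34*(47 + sqrt(-8 - 4)) = 34*(47 + sqrt(-12)) = 34*(47 + 2*I*sqrt(3)) = 1598 + 68*I*sqrt(3)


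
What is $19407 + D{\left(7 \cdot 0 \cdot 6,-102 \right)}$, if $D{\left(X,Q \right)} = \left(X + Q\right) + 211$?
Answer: $19516$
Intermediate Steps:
$D{\left(X,Q \right)} = 211 + Q + X$ ($D{\left(X,Q \right)} = \left(Q + X\right) + 211 = 211 + Q + X$)
$19407 + D{\left(7 \cdot 0 \cdot 6,-102 \right)} = 19407 + \left(211 - 102 + 7 \cdot 0 \cdot 6\right) = 19407 + \left(211 - 102 + 0 \cdot 6\right) = 19407 + \left(211 - 102 + 0\right) = 19407 + 109 = 19516$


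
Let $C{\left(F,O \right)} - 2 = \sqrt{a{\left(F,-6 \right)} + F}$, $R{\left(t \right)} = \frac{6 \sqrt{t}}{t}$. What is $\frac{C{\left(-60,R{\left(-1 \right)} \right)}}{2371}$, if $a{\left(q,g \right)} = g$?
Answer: $\frac{2}{2371} + \frac{i \sqrt{66}}{2371} \approx 0.00084353 + 0.0034264 i$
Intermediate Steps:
$R{\left(t \right)} = \frac{6}{\sqrt{t}}$
$C{\left(F,O \right)} = 2 + \sqrt{-6 + F}$
$\frac{C{\left(-60,R{\left(-1 \right)} \right)}}{2371} = \frac{2 + \sqrt{-6 - 60}}{2371} = \left(2 + \sqrt{-66}\right) \frac{1}{2371} = \left(2 + i \sqrt{66}\right) \frac{1}{2371} = \frac{2}{2371} + \frac{i \sqrt{66}}{2371}$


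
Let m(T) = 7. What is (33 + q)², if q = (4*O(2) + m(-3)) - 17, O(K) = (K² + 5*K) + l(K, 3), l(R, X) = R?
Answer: 7569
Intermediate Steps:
O(K) = K² + 6*K (O(K) = (K² + 5*K) + K = K² + 6*K)
q = 54 (q = (4*(2*(6 + 2)) + 7) - 17 = (4*(2*8) + 7) - 17 = (4*16 + 7) - 17 = (64 + 7) - 17 = 71 - 17 = 54)
(33 + q)² = (33 + 54)² = 87² = 7569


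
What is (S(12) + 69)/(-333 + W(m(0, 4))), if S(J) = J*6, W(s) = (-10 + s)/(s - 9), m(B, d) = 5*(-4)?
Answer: -1363/3209 ≈ -0.42474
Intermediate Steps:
m(B, d) = -20
W(s) = (-10 + s)/(-9 + s)
S(J) = 6*J
(S(12) + 69)/(-333 + W(m(0, 4))) = (6*12 + 69)/(-333 + (-10 - 20)/(-9 - 20)) = (72 + 69)/(-333 - 30/(-29)) = 141/(-333 - 1/29*(-30)) = 141/(-333 + 30/29) = 141/(-9627/29) = 141*(-29/9627) = -1363/3209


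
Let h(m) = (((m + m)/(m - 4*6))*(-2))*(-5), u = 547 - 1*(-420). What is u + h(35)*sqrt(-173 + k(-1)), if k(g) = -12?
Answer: 967 + 700*I*sqrt(185)/11 ≈ 967.0 + 865.55*I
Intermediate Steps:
u = 967 (u = 547 + 420 = 967)
h(m) = 20*m/(-24 + m) (h(m) = (((2*m)/(m - 24))*(-2))*(-5) = (((2*m)/(-24 + m))*(-2))*(-5) = ((2*m/(-24 + m))*(-2))*(-5) = -4*m/(-24 + m)*(-5) = 20*m/(-24 + m))
u + h(35)*sqrt(-173 + k(-1)) = 967 + (20*35/(-24 + 35))*sqrt(-173 - 12) = 967 + (20*35/11)*sqrt(-185) = 967 + (20*35*(1/11))*(I*sqrt(185)) = 967 + 700*(I*sqrt(185))/11 = 967 + 700*I*sqrt(185)/11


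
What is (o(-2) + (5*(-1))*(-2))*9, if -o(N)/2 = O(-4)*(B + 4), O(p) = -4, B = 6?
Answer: 810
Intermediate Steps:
o(N) = 80 (o(N) = -(-8)*(6 + 4) = -(-8)*10 = -2*(-40) = 80)
(o(-2) + (5*(-1))*(-2))*9 = (80 + (5*(-1))*(-2))*9 = (80 - 5*(-2))*9 = (80 + 10)*9 = 90*9 = 810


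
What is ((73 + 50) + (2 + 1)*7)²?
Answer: 20736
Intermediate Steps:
((73 + 50) + (2 + 1)*7)² = (123 + 3*7)² = (123 + 21)² = 144² = 20736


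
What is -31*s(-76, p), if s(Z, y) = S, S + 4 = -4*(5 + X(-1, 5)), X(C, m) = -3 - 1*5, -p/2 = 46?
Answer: -248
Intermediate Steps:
p = -92 (p = -2*46 = -92)
X(C, m) = -8 (X(C, m) = -3 - 5 = -8)
S = 8 (S = -4 - 4*(5 - 8) = -4 - 4*(-3) = -4 + 12 = 8)
s(Z, y) = 8
-31*s(-76, p) = -31*8 = -248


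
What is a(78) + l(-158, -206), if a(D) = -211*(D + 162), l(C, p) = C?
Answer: -50798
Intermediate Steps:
a(D) = -34182 - 211*D (a(D) = -211*(162 + D) = -34182 - 211*D)
a(78) + l(-158, -206) = (-34182 - 211*78) - 158 = (-34182 - 16458) - 158 = -50640 - 158 = -50798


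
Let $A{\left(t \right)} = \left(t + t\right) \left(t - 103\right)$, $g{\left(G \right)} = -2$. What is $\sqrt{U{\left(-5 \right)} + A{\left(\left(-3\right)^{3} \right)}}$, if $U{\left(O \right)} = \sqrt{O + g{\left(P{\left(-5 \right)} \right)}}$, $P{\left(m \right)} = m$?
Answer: $\sqrt{7020 + i \sqrt{7}} \approx 83.785 + 0.0158 i$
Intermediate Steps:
$U{\left(O \right)} = \sqrt{-2 + O}$ ($U{\left(O \right)} = \sqrt{O - 2} = \sqrt{-2 + O}$)
$A{\left(t \right)} = 2 t \left(-103 + t\right)$
$\sqrt{U{\left(-5 \right)} + A{\left(\left(-3\right)^{3} \right)}} = \sqrt{\sqrt{-2 - 5} + 2 \left(-3\right)^{3} \left(-103 + \left(-3\right)^{3}\right)} = \sqrt{\sqrt{-7} + 2 \left(-27\right) \left(-103 - 27\right)} = \sqrt{i \sqrt{7} + 2 \left(-27\right) \left(-130\right)} = \sqrt{i \sqrt{7} + 7020} = \sqrt{7020 + i \sqrt{7}}$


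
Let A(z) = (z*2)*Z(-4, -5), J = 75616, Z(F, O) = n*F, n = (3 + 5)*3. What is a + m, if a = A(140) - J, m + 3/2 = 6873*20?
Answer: 69925/2 ≈ 34963.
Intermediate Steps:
n = 24 (n = 8*3 = 24)
Z(F, O) = 24*F
m = 274917/2 (m = -3/2 + 6873*20 = -3/2 + 137460 = 274917/2 ≈ 1.3746e+5)
A(z) = -192*z (A(z) = (z*2)*(24*(-4)) = (2*z)*(-96) = -192*z)
a = -102496 (a = -192*140 - 1*75616 = -26880 - 75616 = -102496)
a + m = -102496 + 274917/2 = 69925/2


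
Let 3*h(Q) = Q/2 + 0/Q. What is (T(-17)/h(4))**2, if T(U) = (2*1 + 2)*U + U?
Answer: 65025/4 ≈ 16256.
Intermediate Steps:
h(Q) = Q/6 (h(Q) = (Q/2 + 0/Q)/3 = (Q*(1/2) + 0)/3 = (Q/2 + 0)/3 = (Q/2)/3 = Q/6)
T(U) = 5*U (T(U) = (2 + 2)*U + U = 4*U + U = 5*U)
(T(-17)/h(4))**2 = ((5*(-17))/(((1/6)*4)))**2 = (-85/2/3)**2 = (-85*3/2)**2 = (-255/2)**2 = 65025/4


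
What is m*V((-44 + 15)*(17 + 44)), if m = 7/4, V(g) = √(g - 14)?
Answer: 7*I*√1783/4 ≈ 73.895*I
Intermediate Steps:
V(g) = √(-14 + g)
m = 7/4 (m = 7*(¼) = 7/4 ≈ 1.7500)
m*V((-44 + 15)*(17 + 44)) = 7*√(-14 + (-44 + 15)*(17 + 44))/4 = 7*√(-14 - 29*61)/4 = 7*√(-14 - 1769)/4 = 7*√(-1783)/4 = 7*(I*√1783)/4 = 7*I*√1783/4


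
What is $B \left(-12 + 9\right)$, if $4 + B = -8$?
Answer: $36$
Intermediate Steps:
$B = -12$ ($B = -4 - 8 = -12$)
$B \left(-12 + 9\right) = - 12 \left(-12 + 9\right) = \left(-12\right) \left(-3\right) = 36$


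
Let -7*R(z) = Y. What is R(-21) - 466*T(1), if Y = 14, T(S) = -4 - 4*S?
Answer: 3726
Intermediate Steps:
R(z) = -2 (R(z) = -⅐*14 = -2)
R(-21) - 466*T(1) = -2 - 466*(-4 - 4*1) = -2 - 466*(-4 - 4) = -2 - 466*(-8) = -2 + 3728 = 3726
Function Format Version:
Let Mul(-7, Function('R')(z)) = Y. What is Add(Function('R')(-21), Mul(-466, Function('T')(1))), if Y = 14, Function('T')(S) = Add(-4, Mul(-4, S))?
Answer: 3726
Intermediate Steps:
Function('R')(z) = -2 (Function('R')(z) = Mul(Rational(-1, 7), 14) = -2)
Add(Function('R')(-21), Mul(-466, Function('T')(1))) = Add(-2, Mul(-466, Add(-4, Mul(-4, 1)))) = Add(-2, Mul(-466, Add(-4, -4))) = Add(-2, Mul(-466, -8)) = Add(-2, 3728) = 3726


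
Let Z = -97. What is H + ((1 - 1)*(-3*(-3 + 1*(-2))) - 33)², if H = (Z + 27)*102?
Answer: -6051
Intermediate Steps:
H = -7140 (H = (-97 + 27)*102 = -70*102 = -7140)
H + ((1 - 1)*(-3*(-3 + 1*(-2))) - 33)² = -7140 + ((1 - 1)*(-3*(-3 + 1*(-2))) - 33)² = -7140 + (0*(-3*(-3 - 2)) - 33)² = -7140 + (0*(-3*(-5)) - 33)² = -7140 + (0*15 - 33)² = -7140 + (0 - 33)² = -7140 + (-33)² = -7140 + 1089 = -6051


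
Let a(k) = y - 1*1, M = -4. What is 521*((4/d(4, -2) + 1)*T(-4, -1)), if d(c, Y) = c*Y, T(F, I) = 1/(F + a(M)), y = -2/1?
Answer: -521/14 ≈ -37.214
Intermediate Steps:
y = -2 (y = -2*1 = -2)
a(k) = -3 (a(k) = -2 - 1*1 = -2 - 1 = -3)
T(F, I) = 1/(-3 + F) (T(F, I) = 1/(F - 3) = 1/(-3 + F))
d(c, Y) = Y*c
521*((4/d(4, -2) + 1)*T(-4, -1)) = 521*((4/((-2*4)) + 1)/(-3 - 4)) = 521*((4/(-8) + 1)/(-7)) = 521*((4*(-1/8) + 1)*(-1/7)) = 521*((-1/2 + 1)*(-1/7)) = 521*((1/2)*(-1/7)) = 521*(-1/14) = -521/14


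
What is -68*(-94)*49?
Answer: 313208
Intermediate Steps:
-68*(-94)*49 = 6392*49 = 313208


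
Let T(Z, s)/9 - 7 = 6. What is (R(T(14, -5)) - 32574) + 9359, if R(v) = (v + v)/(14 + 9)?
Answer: -533711/23 ≈ -23205.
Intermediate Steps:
T(Z, s) = 117 (T(Z, s) = 63 + 9*6 = 63 + 54 = 117)
R(v) = 2*v/23 (R(v) = (2*v)/23 = (2*v)*(1/23) = 2*v/23)
(R(T(14, -5)) - 32574) + 9359 = ((2/23)*117 - 32574) + 9359 = (234/23 - 32574) + 9359 = -748968/23 + 9359 = -533711/23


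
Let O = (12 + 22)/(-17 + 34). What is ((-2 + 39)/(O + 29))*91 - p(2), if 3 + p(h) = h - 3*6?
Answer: 3956/31 ≈ 127.61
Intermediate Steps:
p(h) = -21 + h (p(h) = -3 + (h - 3*6) = -3 + (h - 18) = -3 + (-18 + h) = -21 + h)
O = 2 (O = 34/17 = 34*(1/17) = 2)
((-2 + 39)/(O + 29))*91 - p(2) = ((-2 + 39)/(2 + 29))*91 - (-21 + 2) = (37/31)*91 - 1*(-19) = (37*(1/31))*91 + 19 = (37/31)*91 + 19 = 3367/31 + 19 = 3956/31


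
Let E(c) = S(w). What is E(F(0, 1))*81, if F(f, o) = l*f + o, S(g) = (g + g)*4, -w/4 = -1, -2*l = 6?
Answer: 2592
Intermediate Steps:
l = -3 (l = -1/2*6 = -3)
w = 4 (w = -4*(-1) = 4)
S(g) = 8*g (S(g) = (2*g)*4 = 8*g)
F(f, o) = o - 3*f (F(f, o) = -3*f + o = o - 3*f)
E(c) = 32 (E(c) = 8*4 = 32)
E(F(0, 1))*81 = 32*81 = 2592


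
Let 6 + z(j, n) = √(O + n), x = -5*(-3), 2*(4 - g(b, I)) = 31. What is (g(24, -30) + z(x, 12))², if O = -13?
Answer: 1221/4 - 35*I ≈ 305.25 - 35.0*I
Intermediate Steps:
g(b, I) = -23/2 (g(b, I) = 4 - ½*31 = 4 - 31/2 = -23/2)
x = 15
z(j, n) = -6 + √(-13 + n)
(g(24, -30) + z(x, 12))² = (-23/2 + (-6 + √(-13 + 12)))² = (-23/2 + (-6 + √(-1)))² = (-23/2 + (-6 + I))² = (-35/2 + I)²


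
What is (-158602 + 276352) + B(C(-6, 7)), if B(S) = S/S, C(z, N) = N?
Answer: 117751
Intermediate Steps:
B(S) = 1
(-158602 + 276352) + B(C(-6, 7)) = (-158602 + 276352) + 1 = 117750 + 1 = 117751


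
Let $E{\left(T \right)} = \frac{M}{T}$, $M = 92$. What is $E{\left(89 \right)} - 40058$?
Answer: $- \frac{3565070}{89} \approx -40057.0$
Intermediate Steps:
$E{\left(T \right)} = \frac{92}{T}$
$E{\left(89 \right)} - 40058 = \frac{92}{89} - 40058 = - \frac{3565070}{89}$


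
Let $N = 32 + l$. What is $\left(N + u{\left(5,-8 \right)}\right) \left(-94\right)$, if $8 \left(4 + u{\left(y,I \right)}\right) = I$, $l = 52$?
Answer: $-7426$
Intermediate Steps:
$u{\left(y,I \right)} = -4 + \frac{I}{8}$
$N = 84$ ($N = 32 + 52 = 84$)
$\left(N + u{\left(5,-8 \right)}\right) \left(-94\right) = \left(84 + \left(-4 + \frac{1}{8} \left(-8\right)\right)\right) \left(-94\right) = \left(84 - 5\right) \left(-94\right) = 79 \left(-94\right) = -7426$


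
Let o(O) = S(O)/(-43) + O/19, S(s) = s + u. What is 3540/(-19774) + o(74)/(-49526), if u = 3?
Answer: -71636049093/400055130154 ≈ -0.17907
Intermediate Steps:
S(s) = 3 + s (S(s) = s + 3 = 3 + s)
o(O) = -3/43 + 24*O/817 (o(O) = (3 + O)/(-43) + O/19 = (3 + O)*(-1/43) + O*(1/19) = (-3/43 - O/43) + O/19 = -3/43 + 24*O/817)
3540/(-19774) + o(74)/(-49526) = 3540/(-19774) + (-3/43 + (24/817)*74)/(-49526) = 3540*(-1/19774) + (-3/43 + 1776/817)*(-1/49526) = -1770/9887 + (1719/817)*(-1/49526) = -1770/9887 - 1719/40462742 = -71636049093/400055130154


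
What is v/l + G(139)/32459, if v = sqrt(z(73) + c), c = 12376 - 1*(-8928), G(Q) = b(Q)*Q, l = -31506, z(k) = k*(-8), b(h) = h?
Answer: 19321/32459 - 2*sqrt(1295)/15753 ≈ 0.59067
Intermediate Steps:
z(k) = -8*k
G(Q) = Q**2 (G(Q) = Q*Q = Q**2)
c = 21304 (c = 12376 + 8928 = 21304)
v = 4*sqrt(1295) (v = sqrt(-8*73 + 21304) = sqrt(-584 + 21304) = sqrt(20720) = 4*sqrt(1295) ≈ 143.94)
v/l + G(139)/32459 = (4*sqrt(1295))/(-31506) + 139**2/32459 = (4*sqrt(1295))*(-1/31506) + 19321*(1/32459) = -2*sqrt(1295)/15753 + 19321/32459 = 19321/32459 - 2*sqrt(1295)/15753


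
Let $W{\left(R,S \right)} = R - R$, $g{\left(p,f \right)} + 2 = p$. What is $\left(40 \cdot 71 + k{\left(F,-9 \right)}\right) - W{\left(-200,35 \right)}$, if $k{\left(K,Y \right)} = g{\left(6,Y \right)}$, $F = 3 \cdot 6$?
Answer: $2844$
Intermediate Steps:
$g{\left(p,f \right)} = -2 + p$
$F = 18$
$k{\left(K,Y \right)} = 4$ ($k{\left(K,Y \right)} = -2 + 6 = 4$)
$W{\left(R,S \right)} = 0$
$\left(40 \cdot 71 + k{\left(F,-9 \right)}\right) - W{\left(-200,35 \right)} = \left(40 \cdot 71 + 4\right) - 0 = \left(2840 + 4\right) + 0 = 2844 + 0 = 2844$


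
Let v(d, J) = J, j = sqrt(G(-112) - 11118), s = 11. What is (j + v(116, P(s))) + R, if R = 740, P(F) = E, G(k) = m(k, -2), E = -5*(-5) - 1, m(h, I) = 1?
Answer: 764 + I*sqrt(11117) ≈ 764.0 + 105.44*I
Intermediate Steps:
E = 24 (E = 25 - 1 = 24)
G(k) = 1
P(F) = 24
j = I*sqrt(11117) (j = sqrt(1 - 11118) = sqrt(-11117) = I*sqrt(11117) ≈ 105.44*I)
(j + v(116, P(s))) + R = (I*sqrt(11117) + 24) + 740 = (24 + I*sqrt(11117)) + 740 = 764 + I*sqrt(11117)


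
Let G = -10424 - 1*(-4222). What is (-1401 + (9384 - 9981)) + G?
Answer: -8200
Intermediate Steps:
G = -6202 (G = -10424 + 4222 = -6202)
(-1401 + (9384 - 9981)) + G = (-1401 + (9384 - 9981)) - 6202 = (-1401 - 597) - 6202 = -1998 - 6202 = -8200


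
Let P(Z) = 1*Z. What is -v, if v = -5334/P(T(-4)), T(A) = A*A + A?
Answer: 889/2 ≈ 444.50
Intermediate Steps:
T(A) = A + A² (T(A) = A² + A = A + A²)
P(Z) = Z
v = -889/2 (v = -5334*(-1/(4*(1 - 4))) = -5334/((-4*(-3))) = -5334/12 = -5334*1/12 = -889/2 ≈ -444.50)
-v = -1*(-889/2) = 889/2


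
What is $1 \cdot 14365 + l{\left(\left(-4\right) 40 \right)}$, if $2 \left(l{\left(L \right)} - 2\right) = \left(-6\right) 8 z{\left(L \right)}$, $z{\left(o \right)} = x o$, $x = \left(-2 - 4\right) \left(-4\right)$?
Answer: $106527$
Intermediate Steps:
$x = 24$ ($x = \left(-6\right) \left(-4\right) = 24$)
$z{\left(o \right)} = 24 o$
$l{\left(L \right)} = 2 - 576 L$ ($l{\left(L \right)} = 2 + \frac{\left(-6\right) 8 \cdot 24 L}{2} = 2 + \frac{\left(-48\right) 24 L}{2} = 2 + \frac{\left(-1152\right) L}{2} = 2 - 576 L$)
$1 \cdot 14365 + l{\left(\left(-4\right) 40 \right)} = 1 \cdot 14365 - \left(-2 + 576 \left(\left(-4\right) 40\right)\right) = 14365 + \left(2 - -92160\right) = 14365 + \left(2 + 92160\right) = 14365 + 92162 = 106527$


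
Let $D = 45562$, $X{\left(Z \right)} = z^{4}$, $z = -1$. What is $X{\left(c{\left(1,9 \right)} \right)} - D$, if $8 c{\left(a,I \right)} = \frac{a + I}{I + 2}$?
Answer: $-45561$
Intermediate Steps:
$c{\left(a,I \right)} = \frac{I + a}{8 \left(2 + I\right)}$ ($c{\left(a,I \right)} = \frac{\left(a + I\right) \frac{1}{I + 2}}{8} = \frac{\left(I + a\right) \frac{1}{2 + I}}{8} = \frac{\frac{1}{2 + I} \left(I + a\right)}{8} = \frac{I + a}{8 \left(2 + I\right)}$)
$X{\left(Z \right)} = 1$ ($X{\left(Z \right)} = \left(-1\right)^{4} = 1$)
$X{\left(c{\left(1,9 \right)} \right)} - D = 1 - 45562 = -45561$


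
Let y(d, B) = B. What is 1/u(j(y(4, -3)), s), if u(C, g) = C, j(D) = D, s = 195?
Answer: -1/3 ≈ -0.33333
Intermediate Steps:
1/u(j(y(4, -3)), s) = 1/(-3) = -1/3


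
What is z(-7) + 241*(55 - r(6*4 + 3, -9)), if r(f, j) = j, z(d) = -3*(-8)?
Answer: 15448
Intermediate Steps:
z(d) = 24
z(-7) + 241*(55 - r(6*4 + 3, -9)) = 24 + 241*(55 - 1*(-9)) = 24 + 241*(55 + 9) = 24 + 241*64 = 24 + 15424 = 15448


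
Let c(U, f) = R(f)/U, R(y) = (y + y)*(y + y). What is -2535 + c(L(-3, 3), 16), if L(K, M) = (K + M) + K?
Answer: -8629/3 ≈ -2876.3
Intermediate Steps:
R(y) = 4*y² (R(y) = (2*y)*(2*y) = 4*y²)
L(K, M) = M + 2*K
c(U, f) = 4*f²/U (c(U, f) = (4*f²)/U = 4*f²/U)
-2535 + c(L(-3, 3), 16) = -2535 + 4*16²/(3 + 2*(-3)) = -2535 + 4*256/(3 - 6) = -2535 + 4*256/(-3) = -2535 + 4*(-⅓)*256 = -2535 - 1024/3 = -8629/3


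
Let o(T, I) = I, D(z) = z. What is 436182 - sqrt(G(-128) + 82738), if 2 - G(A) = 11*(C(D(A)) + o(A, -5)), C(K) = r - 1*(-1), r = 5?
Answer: 436182 - sqrt(82729) ≈ 4.3589e+5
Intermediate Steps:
C(K) = 6 (C(K) = 5 - 1*(-1) = 5 + 1 = 6)
G(A) = -9 (G(A) = 2 - 11*(6 - 5) = 2 - 11 = -9)
436182 - sqrt(G(-128) + 82738) = 436182 - sqrt(-9 + 82738) = 436182 - sqrt(82729)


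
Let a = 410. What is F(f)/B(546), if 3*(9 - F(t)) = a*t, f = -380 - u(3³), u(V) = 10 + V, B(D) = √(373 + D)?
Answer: 56999*√919/919 ≈ 1880.2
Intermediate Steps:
f = -417 (f = -380 - (10 + 3³) = -380 - (10 + 27) = -380 - 1*37 = -380 - 37 = -417)
F(t) = 9 - 410*t/3
F(f)/B(546) = (9 - 410/3*(-417))/(√(373 + 546)) = (9 + 56990)/(√919) = 56999*(√919/919) = 56999*√919/919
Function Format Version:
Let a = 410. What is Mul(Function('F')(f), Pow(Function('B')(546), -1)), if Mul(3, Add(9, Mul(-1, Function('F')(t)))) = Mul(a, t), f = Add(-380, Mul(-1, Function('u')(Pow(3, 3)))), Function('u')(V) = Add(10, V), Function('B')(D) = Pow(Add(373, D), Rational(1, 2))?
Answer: Mul(Rational(56999, 919), Pow(919, Rational(1, 2))) ≈ 1880.2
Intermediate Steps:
f = -417 (f = Add(-380, Mul(-1, Add(10, Pow(3, 3)))) = Add(-380, Mul(-1, Add(10, 27))) = Add(-380, Mul(-1, 37)) = Add(-380, -37) = -417)
Function('F')(t) = Add(9, Mul(Rational(-410, 3), t)) (Function('F')(t) = Add(9, Mul(Rational(-1, 3), Mul(410, t))) = Add(9, Mul(Rational(-410, 3), t)))
Mul(Function('F')(f), Pow(Function('B')(546), -1)) = Mul(Add(9, Mul(Rational(-410, 3), -417)), Pow(Pow(Add(373, 546), Rational(1, 2)), -1)) = Mul(Add(9, 56990), Pow(Pow(919, Rational(1, 2)), -1)) = Mul(56999, Mul(Rational(1, 919), Pow(919, Rational(1, 2)))) = Mul(Rational(56999, 919), Pow(919, Rational(1, 2)))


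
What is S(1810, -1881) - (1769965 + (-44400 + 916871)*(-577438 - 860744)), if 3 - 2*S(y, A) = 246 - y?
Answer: 2509540637081/2 ≈ 1.2548e+12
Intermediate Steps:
S(y, A) = -243/2 + y/2 (S(y, A) = 3/2 - (246 - y)/2 = 3/2 + (-123 + y/2) = -243/2 + y/2)
S(1810, -1881) - (1769965 + (-44400 + 916871)*(-577438 - 860744)) = (-243/2 + (½)*1810) - (1769965 + (-44400 + 916871)*(-577438 - 860744)) = (-243/2 + 905) - (1769965 + 872471*(-1438182)) = 1567/2 - (1769965 - 1254772087722) = 1567/2 - 1*(-1254770317757) = 1567/2 + 1254770317757 = 2509540637081/2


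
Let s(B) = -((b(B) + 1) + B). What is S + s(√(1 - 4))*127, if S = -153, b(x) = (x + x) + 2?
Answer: -534 - 381*I*√3 ≈ -534.0 - 659.91*I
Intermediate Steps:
b(x) = 2 + 2*x (b(x) = 2*x + 2 = 2 + 2*x)
s(B) = -3 - 3*B (s(B) = -(((2 + 2*B) + 1) + B) = -((3 + 2*B) + B) = -(3 + 3*B) = -3 - 3*B)
S + s(√(1 - 4))*127 = -153 + (-3 - 3*√(1 - 4))*127 = -153 + (-3 - 3*I*√3)*127 = -153 + (-381 - 381*I*√3) = -534 - 381*I*√3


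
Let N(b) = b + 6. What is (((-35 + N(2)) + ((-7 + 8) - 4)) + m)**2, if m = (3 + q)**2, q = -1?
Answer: 676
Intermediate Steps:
N(b) = 6 + b
m = 4 (m = (3 - 1)**2 = 2**2 = 4)
(((-35 + N(2)) + ((-7 + 8) - 4)) + m)**2 = (((-35 + (6 + 2)) + ((-7 + 8) - 4)) + 4)**2 = (((-35 + 8) + (1 - 4)) + 4)**2 = ((-27 - 3) + 4)**2 = (-30 + 4)**2 = (-26)**2 = 676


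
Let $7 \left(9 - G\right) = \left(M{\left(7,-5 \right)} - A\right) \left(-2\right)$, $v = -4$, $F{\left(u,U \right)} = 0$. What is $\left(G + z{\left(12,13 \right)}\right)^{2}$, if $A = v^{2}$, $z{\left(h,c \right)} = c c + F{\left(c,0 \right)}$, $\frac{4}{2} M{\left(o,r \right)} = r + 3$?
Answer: $\frac{1468944}{49} \approx 29978.0$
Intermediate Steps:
$M{\left(o,r \right)} = \frac{3}{2} + \frac{r}{2}$ ($M{\left(o,r \right)} = \frac{r + 3}{2} = \frac{3 + r}{2} = \frac{3}{2} + \frac{r}{2}$)
$z{\left(h,c \right)} = c^{2}$ ($z{\left(h,c \right)} = c c + 0 = c^{2} + 0 = c^{2}$)
$A = 16$ ($A = \left(-4\right)^{2} = 16$)
$G = \frac{29}{7}$ ($G = 9 - \frac{\left(\left(\frac{3}{2} + \frac{1}{2} \left(-5\right)\right) - 16\right) \left(-2\right)}{7} = 9 - \frac{\left(\left(\frac{3}{2} - \frac{5}{2}\right) - 16\right) \left(-2\right)}{7} = 9 - \frac{\left(-1 - 16\right) \left(-2\right)}{7} = 9 - \frac{\left(-17\right) \left(-2\right)}{7} = 9 - \frac{34}{7} = \frac{29}{7} \approx 4.1429$)
$\left(G + z{\left(12,13 \right)}\right)^{2} = \left(\frac{29}{7} + 13^{2}\right)^{2} = \left(\frac{29}{7} + 169\right)^{2} = \left(\frac{1212}{7}\right)^{2} = \frac{1468944}{49}$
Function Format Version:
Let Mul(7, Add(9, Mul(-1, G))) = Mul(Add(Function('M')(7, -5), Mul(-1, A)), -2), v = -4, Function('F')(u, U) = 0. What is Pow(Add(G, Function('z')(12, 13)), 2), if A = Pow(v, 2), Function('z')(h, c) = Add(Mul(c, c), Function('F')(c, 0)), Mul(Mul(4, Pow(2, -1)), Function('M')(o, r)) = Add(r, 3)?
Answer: Rational(1468944, 49) ≈ 29978.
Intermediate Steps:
Function('M')(o, r) = Add(Rational(3, 2), Mul(Rational(1, 2), r)) (Function('M')(o, r) = Mul(Rational(1, 2), Add(r, 3)) = Mul(Rational(1, 2), Add(3, r)) = Add(Rational(3, 2), Mul(Rational(1, 2), r)))
Function('z')(h, c) = Pow(c, 2) (Function('z')(h, c) = Add(Mul(c, c), 0) = Add(Pow(c, 2), 0) = Pow(c, 2))
A = 16 (A = Pow(-4, 2) = 16)
G = Rational(29, 7) (G = Add(9, Mul(Rational(-1, 7), Mul(Add(Add(Rational(3, 2), Mul(Rational(1, 2), -5)), Mul(-1, 16)), -2))) = Add(9, Mul(Rational(-1, 7), Mul(Add(Add(Rational(3, 2), Rational(-5, 2)), -16), -2))) = Add(9, Mul(Rational(-1, 7), Mul(Add(-1, -16), -2))) = Add(9, Mul(Rational(-1, 7), Mul(-17, -2))) = Add(9, Mul(Rational(-1, 7), 34)) = Add(9, Rational(-34, 7)) = Rational(29, 7) ≈ 4.1429)
Pow(Add(G, Function('z')(12, 13)), 2) = Pow(Add(Rational(29, 7), Pow(13, 2)), 2) = Pow(Add(Rational(29, 7), 169), 2) = Pow(Rational(1212, 7), 2) = Rational(1468944, 49)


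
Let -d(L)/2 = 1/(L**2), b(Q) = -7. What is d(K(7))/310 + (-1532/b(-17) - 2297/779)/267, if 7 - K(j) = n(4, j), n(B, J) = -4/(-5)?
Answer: 35067124304/43374236241 ≈ 0.80848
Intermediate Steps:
n(B, J) = 4/5 (n(B, J) = -4*(-1/5) = 4/5)
K(j) = 31/5 (K(j) = 7 - 1*4/5 = 7 - 4/5 = 31/5)
d(L) = -2/L**2
d(K(7))/310 + (-1532/b(-17) - 2297/779)/267 = -2/(31/5)**2/310 + (-1532/(-7) - 2297/779)/267 = -2*25/961*(1/310) + (-1532*(-1/7) - 2297*1/779)*(1/267) = -50/961*1/310 + (1532/7 - 2297/779)*(1/267) = -5/29791 + (1177349/5453)*(1/267) = -5/29791 + 1177349/1455951 = 35067124304/43374236241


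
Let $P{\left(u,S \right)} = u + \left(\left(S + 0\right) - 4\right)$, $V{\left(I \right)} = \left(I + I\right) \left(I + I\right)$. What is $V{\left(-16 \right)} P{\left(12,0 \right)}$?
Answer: $8192$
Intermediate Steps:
$V{\left(I \right)} = 4 I^{2}$ ($V{\left(I \right)} = 2 I 2 I = 4 I^{2}$)
$P{\left(u,S \right)} = -4 + S + u$ ($P{\left(u,S \right)} = u + \left(S - 4\right) = u + \left(-4 + S\right) = -4 + S + u$)
$V{\left(-16 \right)} P{\left(12,0 \right)} = 4 \left(-16\right)^{2} \left(-4 + 0 + 12\right) = 4 \cdot 256 \cdot 8 = 1024 \cdot 8 = 8192$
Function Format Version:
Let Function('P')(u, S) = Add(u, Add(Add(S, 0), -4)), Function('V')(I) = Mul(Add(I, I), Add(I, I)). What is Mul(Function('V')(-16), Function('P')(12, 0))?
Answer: 8192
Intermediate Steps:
Function('V')(I) = Mul(4, Pow(I, 2)) (Function('V')(I) = Mul(Mul(2, I), Mul(2, I)) = Mul(4, Pow(I, 2)))
Function('P')(u, S) = Add(-4, S, u) (Function('P')(u, S) = Add(u, Add(S, -4)) = Add(u, Add(-4, S)) = Add(-4, S, u))
Mul(Function('V')(-16), Function('P')(12, 0)) = Mul(Mul(4, Pow(-16, 2)), Add(-4, 0, 12)) = Mul(Mul(4, 256), 8) = Mul(1024, 8) = 8192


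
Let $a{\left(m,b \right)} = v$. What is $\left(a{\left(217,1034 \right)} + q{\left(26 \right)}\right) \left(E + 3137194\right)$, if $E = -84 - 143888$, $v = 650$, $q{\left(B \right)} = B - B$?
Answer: $1945594300$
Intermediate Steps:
$q{\left(B \right)} = 0$
$a{\left(m,b \right)} = 650$
$E = -143972$ ($E = -84 - 143888 = -143972$)
$\left(a{\left(217,1034 \right)} + q{\left(26 \right)}\right) \left(E + 3137194\right) = \left(650 + 0\right) \left(-143972 + 3137194\right) = 650 \cdot 2993222 = 1945594300$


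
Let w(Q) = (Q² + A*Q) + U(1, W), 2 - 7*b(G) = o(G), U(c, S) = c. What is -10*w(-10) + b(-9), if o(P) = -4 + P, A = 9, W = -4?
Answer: -755/7 ≈ -107.86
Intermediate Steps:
b(G) = 6/7 - G/7 (b(G) = 2/7 - (-4 + G)/7 = 2/7 + (4/7 - G/7) = 6/7 - G/7)
w(Q) = 1 + Q² + 9*Q (w(Q) = (Q² + 9*Q) + 1 = 1 + Q² + 9*Q)
-10*w(-10) + b(-9) = -10*(1 + (-10)² + 9*(-10)) + (6/7 - ⅐*(-9)) = -10*(1 + 100 - 90) + (6/7 + 9/7) = -10*11 + 15/7 = -110 + 15/7 = -755/7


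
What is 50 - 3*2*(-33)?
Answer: 248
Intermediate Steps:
50 - 3*2*(-33) = 50 - 6*(-33) = 50 + 198 = 248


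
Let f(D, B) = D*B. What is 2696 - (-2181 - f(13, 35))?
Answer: 5332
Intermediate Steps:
f(D, B) = B*D
2696 - (-2181 - f(13, 35)) = 2696 - (-2181 - 35*13) = 2696 - (-2181 - 1*455) = 2696 - (-2181 - 455) = 2696 - 1*(-2636) = 2696 + 2636 = 5332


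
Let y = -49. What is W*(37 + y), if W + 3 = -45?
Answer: 576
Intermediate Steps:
W = -48 (W = -3 - 45 = -48)
W*(37 + y) = -48*(37 - 49) = -48*(-12) = 576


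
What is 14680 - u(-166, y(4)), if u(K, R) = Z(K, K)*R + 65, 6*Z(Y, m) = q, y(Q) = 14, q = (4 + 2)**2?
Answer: 14531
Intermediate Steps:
q = 36 (q = 6**2 = 36)
Z(Y, m) = 6 (Z(Y, m) = (1/6)*36 = 6)
u(K, R) = 65 + 6*R (u(K, R) = 6*R + 65 = 65 + 6*R)
14680 - u(-166, y(4)) = 14680 - (65 + 6*14) = 14680 - (65 + 84) = 14680 - 1*149 = 14680 - 149 = 14531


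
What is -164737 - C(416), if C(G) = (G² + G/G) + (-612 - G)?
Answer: -336766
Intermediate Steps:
C(G) = -611 + G² - G (C(G) = (G² + 1) + (-612 - G) = (1 + G²) + (-612 - G) = -611 + G² - G)
-164737 - C(416) = -164737 - (-611 + 416² - 1*416) = -164737 - (-611 + 173056 - 416) = -164737 - 1*172029 = -164737 - 172029 = -336766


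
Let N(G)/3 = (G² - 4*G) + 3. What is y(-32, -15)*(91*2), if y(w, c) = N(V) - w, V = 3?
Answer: 5824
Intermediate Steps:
N(G) = 9 - 12*G + 3*G² (N(G) = 3*((G² - 4*G) + 3) = 3*(3 + G² - 4*G) = 9 - 12*G + 3*G²)
y(w, c) = -w (y(w, c) = (9 - 12*3 + 3*3²) - w = (9 - 36 + 3*9) - w = (9 - 36 + 27) - w = 0 - w = -w)
y(-32, -15)*(91*2) = (-1*(-32))*(91*2) = 32*182 = 5824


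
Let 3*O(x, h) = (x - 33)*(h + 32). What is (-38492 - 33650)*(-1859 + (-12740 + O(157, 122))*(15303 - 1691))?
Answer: 18780111128030/3 ≈ 6.2600e+12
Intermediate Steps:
O(x, h) = (-33 + x)*(32 + h)/3 (O(x, h) = ((x - 33)*(h + 32))/3 = ((-33 + x)*(32 + h))/3 = (-33 + x)*(32 + h)/3)
(-38492 - 33650)*(-1859 + (-12740 + O(157, 122))*(15303 - 1691)) = (-38492 - 33650)*(-1859 + (-12740 + (-352 - 11*122 + (32/3)*157 + (⅓)*122*157))*(15303 - 1691)) = -72142*(-1859 + (-12740 + (-352 - 1342 + 5024/3 + 19154/3))*13612) = -72142*(-1859 + (-12740 + 19096/3)*13612) = -72142*(-1859 - 19124/3*13612) = -72142*(-1859 - 260315888/3) = -72142*(-260321465/3) = 18780111128030/3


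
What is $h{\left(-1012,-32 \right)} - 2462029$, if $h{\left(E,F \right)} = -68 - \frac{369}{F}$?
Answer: $- \frac{78786735}{32} \approx -2.4621 \cdot 10^{6}$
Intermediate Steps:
$h{\left(-1012,-32 \right)} - 2462029 = \left(-68 - \frac{369}{-32}\right) - 2462029 = \left(-68 - - \frac{369}{32}\right) - 2462029 = \left(-68 + \frac{369}{32}\right) - 2462029 = - \frac{1807}{32} - 2462029 = - \frac{78786735}{32}$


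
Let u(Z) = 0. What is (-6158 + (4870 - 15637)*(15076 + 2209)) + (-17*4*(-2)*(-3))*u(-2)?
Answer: -186113753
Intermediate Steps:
(-6158 + (4870 - 15637)*(15076 + 2209)) + (-17*4*(-2)*(-3))*u(-2) = (-6158 + (4870 - 15637)*(15076 + 2209)) - 17*4*(-2)*(-3)*0 = (-6158 - 10767*17285) - (-136)*(-3)*0 = (-6158 - 186107595) - 17*24*0 = -186113753 - 408*0 = -186113753 + 0 = -186113753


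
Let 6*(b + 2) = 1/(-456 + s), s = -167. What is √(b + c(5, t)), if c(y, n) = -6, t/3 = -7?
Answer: I*√111784890/3738 ≈ 2.8285*I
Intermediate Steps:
t = -21 (t = 3*(-7) = -21)
b = -7477/3738 (b = -2 + 1/(6*(-456 - 167)) = -2 + (⅙)/(-623) = -2 + (⅙)*(-1/623) = -2 - 1/3738 = -7477/3738 ≈ -2.0003)
√(b + c(5, t)) = √(-7477/3738 - 6) = √(-29905/3738) = I*√111784890/3738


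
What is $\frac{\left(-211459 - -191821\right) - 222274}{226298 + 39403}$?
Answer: $- \frac{241912}{265701} \approx -0.91047$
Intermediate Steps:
$\frac{\left(-211459 - -191821\right) - 222274}{226298 + 39403} = \frac{\left(-211459 + 191821\right) - 222274}{265701} = \left(-19638 - 222274\right) \frac{1}{265701} = \left(-241912\right) \frac{1}{265701} = - \frac{241912}{265701}$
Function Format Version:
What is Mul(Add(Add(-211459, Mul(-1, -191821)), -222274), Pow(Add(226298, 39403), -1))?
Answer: Rational(-241912, 265701) ≈ -0.91047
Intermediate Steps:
Mul(Add(Add(-211459, Mul(-1, -191821)), -222274), Pow(Add(226298, 39403), -1)) = Mul(Add(Add(-211459, 191821), -222274), Pow(265701, -1)) = Mul(Add(-19638, -222274), Rational(1, 265701)) = Mul(-241912, Rational(1, 265701)) = Rational(-241912, 265701)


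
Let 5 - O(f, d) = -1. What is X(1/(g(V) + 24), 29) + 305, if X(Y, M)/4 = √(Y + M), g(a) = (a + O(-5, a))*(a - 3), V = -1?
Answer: 305 + 6*√13 ≈ 326.63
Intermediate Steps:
O(f, d) = 6 (O(f, d) = 5 - 1*(-1) = 5 + 1 = 6)
g(a) = (-3 + a)*(6 + a) (g(a) = (a + 6)*(a - 3) = (6 + a)*(-3 + a) = (-3 + a)*(6 + a))
X(Y, M) = 4*√(M + Y) (X(Y, M) = 4*√(Y + M) = 4*√(M + Y))
X(1/(g(V) + 24), 29) + 305 = 4*√(29 + 1/((-18 + (-1)² + 3*(-1)) + 24)) + 305 = 4*√(29 + 1/((-18 + 1 - 3) + 24)) + 305 = 4*√(29 + 1/(-20 + 24)) + 305 = 4*√(29 + 1/4) + 305 = 4*√(29 + ¼) + 305 = 4*√(117/4) + 305 = 4*(3*√13/2) + 305 = 6*√13 + 305 = 305 + 6*√13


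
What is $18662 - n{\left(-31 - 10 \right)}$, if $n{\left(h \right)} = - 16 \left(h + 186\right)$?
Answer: $20982$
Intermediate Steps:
$n{\left(h \right)} = -2976 - 16 h$ ($n{\left(h \right)} = - 16 \left(186 + h\right) = -2976 - 16 h$)
$18662 - n{\left(-31 - 10 \right)} = 18662 - \left(-2976 - 16 \left(-31 - 10\right)\right) = 18662 - \left(-2976 - -656\right) = 18662 - \left(-2976 + 656\right) = 18662 - -2320 = 18662 + 2320 = 20982$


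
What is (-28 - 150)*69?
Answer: -12282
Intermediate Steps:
(-28 - 150)*69 = -178*69 = -12282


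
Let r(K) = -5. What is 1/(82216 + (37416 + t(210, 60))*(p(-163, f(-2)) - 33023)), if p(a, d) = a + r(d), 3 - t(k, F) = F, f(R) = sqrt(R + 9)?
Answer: -1/1239900353 ≈ -8.0652e-10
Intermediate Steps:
f(R) = sqrt(9 + R)
t(k, F) = 3 - F
p(a, d) = -5 + a (p(a, d) = a - 5 = -5 + a)
1/(82216 + (37416 + t(210, 60))*(p(-163, f(-2)) - 33023)) = 1/(82216 + (37416 + (3 - 1*60))*((-5 - 163) - 33023)) = 1/(82216 + (37416 + (3 - 60))*(-168 - 33023)) = 1/(82216 + (37416 - 57)*(-33191)) = 1/(82216 + 37359*(-33191)) = 1/(82216 - 1239982569) = 1/(-1239900353) = -1/1239900353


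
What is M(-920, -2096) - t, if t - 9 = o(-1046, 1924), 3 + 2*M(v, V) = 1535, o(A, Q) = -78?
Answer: 835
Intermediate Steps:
M(v, V) = 766 (M(v, V) = -3/2 + (½)*1535 = -3/2 + 1535/2 = 766)
t = -69 (t = 9 - 78 = -69)
M(-920, -2096) - t = 766 - 1*(-69) = 766 + 69 = 835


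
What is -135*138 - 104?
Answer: -18734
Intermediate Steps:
-135*138 - 104 = -18630 - 104 = -18734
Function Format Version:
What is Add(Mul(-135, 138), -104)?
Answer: -18734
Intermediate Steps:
Add(Mul(-135, 138), -104) = Add(-18630, -104) = -18734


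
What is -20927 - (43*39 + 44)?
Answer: -22648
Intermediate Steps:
-20927 - (43*39 + 44) = -20927 - (1677 + 44) = -20927 - 1*1721 = -20927 - 1721 = -22648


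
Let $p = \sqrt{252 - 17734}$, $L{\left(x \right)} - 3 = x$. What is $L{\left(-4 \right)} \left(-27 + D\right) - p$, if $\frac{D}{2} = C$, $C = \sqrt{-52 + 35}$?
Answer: $27 - i \sqrt{17482} - 2 i \sqrt{17} \approx 27.0 - 140.47 i$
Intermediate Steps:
$L{\left(x \right)} = 3 + x$
$p = i \sqrt{17482}$ ($p = \sqrt{-17482} = i \sqrt{17482} \approx 132.22 i$)
$C = i \sqrt{17}$ ($C = \sqrt{-17} = i \sqrt{17} \approx 4.1231 i$)
$D = 2 i \sqrt{17} \approx 8.2462 i$
$L{\left(-4 \right)} \left(-27 + D\right) - p = \left(3 - 4\right) \left(-27 + 2 i \sqrt{17}\right) - i \sqrt{17482} = - (-27 + 2 i \sqrt{17}) - i \sqrt{17482} = \left(27 - 2 i \sqrt{17}\right) - i \sqrt{17482} = 27 - i \sqrt{17482} - 2 i \sqrt{17}$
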